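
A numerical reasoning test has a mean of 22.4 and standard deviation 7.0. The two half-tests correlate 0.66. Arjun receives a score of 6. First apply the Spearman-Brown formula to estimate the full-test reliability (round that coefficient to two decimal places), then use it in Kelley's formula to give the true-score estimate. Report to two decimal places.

Spearman-Brown: ρ = 2r/(1 + r) = 2(0.66)/(1 + 0.66) = 1.320/1.66 = 0.7952 → 0.80
Weight the observed score by reliability and the mean by (1 − reliability): T̂ = 0.80·6 + 0.20·22.4 = 4.80 + 4.480 = 9.280.

9.28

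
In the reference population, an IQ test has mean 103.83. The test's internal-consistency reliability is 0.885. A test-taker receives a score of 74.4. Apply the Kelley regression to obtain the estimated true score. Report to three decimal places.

77.784

T̂ = ρX + (1 − ρ)μ
  = 0.885 × 74.4 + 0.115 × 103.83
  = 65.8440 + 11.94045
  = 77.7845
  ≈ 77.784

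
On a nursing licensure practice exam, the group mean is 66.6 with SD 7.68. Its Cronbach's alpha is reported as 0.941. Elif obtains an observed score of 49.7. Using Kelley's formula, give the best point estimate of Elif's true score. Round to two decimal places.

T̂ = ρX + (1 − ρ)μ
  = 0.941 × 49.7 + 0.059 × 66.6
  = 46.7677 + 3.9294
  = 50.697
  ≈ 50.70

50.70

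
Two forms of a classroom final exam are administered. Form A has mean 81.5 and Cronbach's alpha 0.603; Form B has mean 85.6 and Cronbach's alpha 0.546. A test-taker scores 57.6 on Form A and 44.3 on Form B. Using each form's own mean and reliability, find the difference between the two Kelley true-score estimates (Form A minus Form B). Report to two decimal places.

T̂_A = 0.603(57.6) + 0.397(81.5) = 67.0883
T̂_B = 0.546(44.3) + 0.454(85.6) = 63.0502
T̂_A − T̂_B = 4.0381

4.04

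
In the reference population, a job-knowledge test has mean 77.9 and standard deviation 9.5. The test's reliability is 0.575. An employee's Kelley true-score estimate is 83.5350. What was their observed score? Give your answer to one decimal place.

T̂ = ρX + (1 − ρ)μ  ⇒  X = (T̂ − (1 − ρ)μ) / ρ
X = (83.5350 − 0.425 × 77.9) / 0.575 = (83.5350 − 33.1075) / 0.575 = 50.4275 / 0.575 = 87.700

87.7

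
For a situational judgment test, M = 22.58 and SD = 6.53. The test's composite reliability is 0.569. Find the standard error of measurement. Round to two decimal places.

4.29

SEM = SD · √(1 − ρ) = 6.53 × √0.431 = 6.53 × 0.6565 = 4.287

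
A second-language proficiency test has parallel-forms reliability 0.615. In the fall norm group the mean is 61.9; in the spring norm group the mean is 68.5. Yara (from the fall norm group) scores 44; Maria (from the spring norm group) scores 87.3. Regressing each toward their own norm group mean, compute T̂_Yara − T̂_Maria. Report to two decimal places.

T̂_Yara = 0.615(44) + 0.385(61.9) = 50.8915
T̂_Maria = 0.615(87.3) + 0.385(68.5) = 80.0620
Difference = 50.8915 − 80.0620 = -29.1705

-29.17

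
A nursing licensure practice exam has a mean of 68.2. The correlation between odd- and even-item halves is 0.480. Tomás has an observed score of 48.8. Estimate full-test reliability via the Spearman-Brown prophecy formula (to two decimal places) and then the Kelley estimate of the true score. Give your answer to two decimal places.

55.59

Spearman-Brown: ρ = 2r/(1 + r) = 2(0.480)/(1 + 0.480) = 0.9600/1.480 = 0.6486 → 0.65
T̂ = 0.65(48.8) + 0.35(68.2) = 31.720 + 23.870 = 55.590 → 55.59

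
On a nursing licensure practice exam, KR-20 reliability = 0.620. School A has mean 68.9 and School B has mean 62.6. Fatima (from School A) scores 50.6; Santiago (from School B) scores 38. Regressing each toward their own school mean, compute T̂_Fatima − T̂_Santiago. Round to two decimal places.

10.21

T̂_Fatima = 0.620(50.6) + 0.380(68.9) = 57.5540
T̂_Santiago = 0.620(38) + 0.380(62.6) = 47.3480
Difference = 57.5540 − 47.3480 = 10.2060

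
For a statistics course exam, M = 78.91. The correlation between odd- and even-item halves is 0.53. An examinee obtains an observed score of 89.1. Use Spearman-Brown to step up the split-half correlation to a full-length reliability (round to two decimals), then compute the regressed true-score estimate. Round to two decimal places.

Spearman-Brown: ρ = 2r/(1 + r) = 2(0.53)/(1 + 0.53) = 1.060/1.53 = 0.6928 → 0.69
T̂ = 0.69(89.1) + 0.31(78.91) = 61.479 + 24.4621 = 85.941 → 85.94

85.94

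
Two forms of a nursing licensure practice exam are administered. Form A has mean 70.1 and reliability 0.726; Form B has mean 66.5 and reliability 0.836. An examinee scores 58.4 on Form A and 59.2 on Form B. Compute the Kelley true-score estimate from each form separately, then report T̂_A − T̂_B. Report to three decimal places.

T̂_A = 0.726(58.4) + 0.274(70.1) = 61.60580
T̂_B = 0.836(59.2) + 0.164(66.5) = 60.39720
T̂_A − T̂_B = 1.20860

1.209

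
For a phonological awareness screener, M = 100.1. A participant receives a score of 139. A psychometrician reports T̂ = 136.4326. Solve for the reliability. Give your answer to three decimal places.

0.934

T̂ = ρX + (1 − ρ)μ  ⇒  T̂ − μ = ρ(X − μ)
ρ = (T̂ − μ)/(X − μ) = (136.4326 − 100.1) / (139 − 100.1) = 36.3326 / 38.9 = 0.93400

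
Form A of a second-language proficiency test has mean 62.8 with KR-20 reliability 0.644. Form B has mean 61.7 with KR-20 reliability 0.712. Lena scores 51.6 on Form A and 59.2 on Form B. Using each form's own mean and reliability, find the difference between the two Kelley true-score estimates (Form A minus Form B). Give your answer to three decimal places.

-4.333

T̂_A = 0.644(51.6) + 0.356(62.8) = 55.58720
T̂_B = 0.712(59.2) + 0.288(61.7) = 59.92000
T̂_A − T̂_B = -4.33280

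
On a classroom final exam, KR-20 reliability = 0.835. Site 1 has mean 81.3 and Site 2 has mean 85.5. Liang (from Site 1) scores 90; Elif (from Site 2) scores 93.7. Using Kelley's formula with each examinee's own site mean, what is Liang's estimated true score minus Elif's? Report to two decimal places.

-3.78

T̂_Liang = 0.835(90) + 0.165(81.3) = 88.5645
T̂_Elif = 0.835(93.7) + 0.165(85.5) = 92.3470
Difference = 88.5645 − 92.3470 = -3.7825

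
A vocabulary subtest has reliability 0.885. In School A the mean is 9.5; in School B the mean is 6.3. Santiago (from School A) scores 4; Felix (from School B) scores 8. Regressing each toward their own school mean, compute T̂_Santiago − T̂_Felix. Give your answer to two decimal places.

-3.17

T̂_Santiago = 0.885(4) + 0.115(9.5) = 4.6325
T̂_Felix = 0.885(8) + 0.115(6.3) = 7.8045
Difference = 4.6325 − 7.8045 = -3.1720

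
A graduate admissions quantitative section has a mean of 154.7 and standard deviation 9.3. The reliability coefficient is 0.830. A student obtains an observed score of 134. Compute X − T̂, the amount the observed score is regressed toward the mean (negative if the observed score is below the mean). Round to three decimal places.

-3.519

T̂ = ρX + (1 − ρ)μ
  = 0.830 × 134 + 0.170 × 154.7
  = 111.220 + 26.2990
  = 137.51900
  ≈ 137.5190
X − T̂ = 134 − 137.5190 = -3.5190 → -3.519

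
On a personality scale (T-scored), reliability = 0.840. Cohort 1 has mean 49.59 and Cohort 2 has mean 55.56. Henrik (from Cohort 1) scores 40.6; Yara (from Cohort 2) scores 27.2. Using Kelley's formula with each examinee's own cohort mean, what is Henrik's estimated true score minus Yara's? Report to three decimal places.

10.301

T̂_Henrik = 0.840(40.6) + 0.160(49.59) = 42.03840
T̂_Yara = 0.840(27.2) + 0.160(55.56) = 31.73760
Difference = 42.03840 − 31.73760 = 10.30080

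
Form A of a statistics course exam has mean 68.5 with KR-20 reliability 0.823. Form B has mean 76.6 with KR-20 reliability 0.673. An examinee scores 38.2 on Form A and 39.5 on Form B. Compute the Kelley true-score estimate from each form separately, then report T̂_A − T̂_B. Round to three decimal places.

-8.069

T̂_A = 0.823(38.2) + 0.177(68.5) = 43.56310
T̂_B = 0.673(39.5) + 0.327(76.6) = 51.63170
T̂_A − T̂_B = -8.06860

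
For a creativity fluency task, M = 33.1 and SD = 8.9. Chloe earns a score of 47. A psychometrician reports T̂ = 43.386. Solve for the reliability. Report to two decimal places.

0.74

T̂ = ρX + (1 − ρ)μ  ⇒  T̂ − μ = ρ(X − μ)
ρ = (T̂ − μ)/(X − μ) = (43.386 − 33.1) / (47 − 33.1) = 10.286 / 13.9 = 0.7400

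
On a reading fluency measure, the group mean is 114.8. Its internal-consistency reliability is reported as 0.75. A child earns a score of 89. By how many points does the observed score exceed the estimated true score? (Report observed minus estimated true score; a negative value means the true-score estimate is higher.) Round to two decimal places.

Regress the observed score toward the mean by the unreliability: T̂ = 0.75·89 + 0.25·114.8 = 66.75 + 28.700 = 95.4500.
X − T̂ = 89 − 95.450 = -6.450 → -6.45

-6.45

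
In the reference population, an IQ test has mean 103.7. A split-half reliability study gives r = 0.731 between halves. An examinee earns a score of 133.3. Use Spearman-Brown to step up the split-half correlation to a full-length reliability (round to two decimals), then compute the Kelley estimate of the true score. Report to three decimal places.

128.564

Spearman-Brown: ρ = 2r/(1 + r) = 2(0.731)/(1 + 0.731) = 1.4620/1.731 = 0.8446 → 0.84
T̂ = 0.84(133.3) + 0.16(103.7) = 111.972 + 16.592 = 128.5640 → 128.564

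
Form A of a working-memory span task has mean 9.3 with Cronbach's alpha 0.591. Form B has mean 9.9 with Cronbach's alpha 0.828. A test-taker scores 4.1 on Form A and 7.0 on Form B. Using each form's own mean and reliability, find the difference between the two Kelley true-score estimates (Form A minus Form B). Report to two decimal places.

T̂_A = 0.591(4.1) + 0.409(9.3) = 6.2268
T̂_B = 0.828(7.0) + 0.172(9.9) = 7.4988
T̂_A − T̂_B = -1.2720

-1.27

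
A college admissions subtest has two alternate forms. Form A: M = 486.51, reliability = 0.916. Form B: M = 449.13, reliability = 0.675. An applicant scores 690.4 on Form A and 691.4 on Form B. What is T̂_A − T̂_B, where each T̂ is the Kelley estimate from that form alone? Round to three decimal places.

60.611

T̂_A = 0.916(690.4) + 0.084(486.51) = 673.27324
T̂_B = 0.675(691.4) + 0.325(449.13) = 612.66225
T̂_A − T̂_B = 60.61099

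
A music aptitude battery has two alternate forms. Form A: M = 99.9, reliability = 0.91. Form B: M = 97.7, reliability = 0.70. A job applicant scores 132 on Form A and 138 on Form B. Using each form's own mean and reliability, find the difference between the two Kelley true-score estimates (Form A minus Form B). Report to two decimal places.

T̂_A = 0.91(132) + 0.09(99.9) = 129.1110
T̂_B = 0.70(138) + 0.30(97.7) = 125.9100
T̂_A − T̂_B = 3.2010

3.20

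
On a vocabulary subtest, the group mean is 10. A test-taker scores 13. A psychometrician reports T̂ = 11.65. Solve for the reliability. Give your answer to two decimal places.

0.55

T̂ = ρX + (1 − ρ)μ  ⇒  T̂ − μ = ρ(X − μ)
ρ = (T̂ − μ)/(X − μ) = (11.65 − 10) / (13 − 10) = 1.65 / 3.0 = 0.5500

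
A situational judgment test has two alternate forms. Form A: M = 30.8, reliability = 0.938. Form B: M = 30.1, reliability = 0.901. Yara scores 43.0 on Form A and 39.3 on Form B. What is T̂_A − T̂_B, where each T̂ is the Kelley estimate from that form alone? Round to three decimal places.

3.854

T̂_A = 0.938(43.0) + 0.062(30.8) = 42.24360
T̂_B = 0.901(39.3) + 0.099(30.1) = 38.38920
T̂_A − T̂_B = 3.85440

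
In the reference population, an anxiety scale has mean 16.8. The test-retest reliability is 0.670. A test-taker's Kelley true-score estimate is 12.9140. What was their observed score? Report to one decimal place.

11.0

T̂ = ρX + (1 − ρ)μ  ⇒  X = (T̂ − (1 − ρ)μ) / ρ
X = (12.9140 − 0.330 × 16.8) / 0.670 = (12.9140 − 5.5440) / 0.670 = 7.3700 / 0.670 = 11.000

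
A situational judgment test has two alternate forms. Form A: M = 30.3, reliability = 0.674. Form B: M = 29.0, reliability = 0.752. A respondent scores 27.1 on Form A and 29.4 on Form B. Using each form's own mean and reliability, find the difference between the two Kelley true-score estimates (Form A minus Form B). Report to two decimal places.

-1.16

T̂_A = 0.674(27.1) + 0.326(30.3) = 28.1432
T̂_B = 0.752(29.4) + 0.248(29.0) = 29.3008
T̂_A − T̂_B = -1.1576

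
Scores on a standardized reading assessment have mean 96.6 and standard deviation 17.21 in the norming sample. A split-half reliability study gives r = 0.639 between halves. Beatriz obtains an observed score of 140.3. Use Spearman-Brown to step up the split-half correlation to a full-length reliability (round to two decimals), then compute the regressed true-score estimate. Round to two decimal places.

130.69

Spearman-Brown: ρ = 2r/(1 + r) = 2(0.639)/(1 + 0.639) = 1.2780/1.639 = 0.7797 → 0.78
Kelley's formula gives T̂ = 0.78·140.3 + 0.22·96.6 = 109.434 + 21.252 = 130.686.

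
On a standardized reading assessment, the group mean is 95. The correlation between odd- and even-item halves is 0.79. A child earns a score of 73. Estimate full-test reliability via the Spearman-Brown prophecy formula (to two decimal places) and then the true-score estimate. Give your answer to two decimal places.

75.64

Spearman-Brown: ρ = 2r/(1 + r) = 2(0.79)/(1 + 0.79) = 1.580/1.79 = 0.8827 → 0.88
Weight the observed score by reliability and the mean by (1 − reliability): T̂ = 0.88·73 + 0.12·95 = 64.24 + 11.40 = 75.640.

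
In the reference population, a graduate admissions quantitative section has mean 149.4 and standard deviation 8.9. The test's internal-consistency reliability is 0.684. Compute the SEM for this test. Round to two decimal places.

5.00

SEM = SD · √(1 − ρ) = 8.9 × √0.316 = 8.9 × 0.5621 = 5.003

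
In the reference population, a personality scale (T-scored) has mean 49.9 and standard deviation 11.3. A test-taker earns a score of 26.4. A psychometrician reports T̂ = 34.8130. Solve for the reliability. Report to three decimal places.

0.642

T̂ = ρX + (1 − ρ)μ  ⇒  T̂ − μ = ρ(X − μ)
ρ = (T̂ − μ)/(X − μ) = (34.8130 − 49.9) / (26.4 − 49.9) = -15.0870 / -23.5 = 0.64200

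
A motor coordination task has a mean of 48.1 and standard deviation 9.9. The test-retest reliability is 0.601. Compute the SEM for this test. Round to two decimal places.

SEM = SD · √(1 − ρ) = 9.9 × √0.399 = 9.9 × 0.6317 = 6.253

6.25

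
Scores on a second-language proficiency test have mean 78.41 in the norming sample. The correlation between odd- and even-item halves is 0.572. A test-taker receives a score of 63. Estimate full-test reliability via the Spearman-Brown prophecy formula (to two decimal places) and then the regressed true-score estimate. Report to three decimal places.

67.161

Spearman-Brown: ρ = 2r/(1 + r) = 2(0.572)/(1 + 0.572) = 1.1440/1.572 = 0.7277 → 0.73
Regress the observed score toward the mean by the unreliability: T̂ = 0.73·63 + 0.27·78.41 = 45.99 + 21.1707 = 67.1607.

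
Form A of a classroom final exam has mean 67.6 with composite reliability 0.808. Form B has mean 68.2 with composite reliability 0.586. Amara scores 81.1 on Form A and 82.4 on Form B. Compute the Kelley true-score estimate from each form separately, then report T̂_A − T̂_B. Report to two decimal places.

1.99

T̂_A = 0.808(81.1) + 0.192(67.6) = 78.5080
T̂_B = 0.586(82.4) + 0.414(68.2) = 76.5212
T̂_A − T̂_B = 1.9868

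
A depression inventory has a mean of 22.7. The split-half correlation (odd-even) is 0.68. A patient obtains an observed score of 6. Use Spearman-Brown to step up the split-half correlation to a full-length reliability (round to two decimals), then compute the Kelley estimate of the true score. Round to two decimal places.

9.17

Spearman-Brown: ρ = 2r/(1 + r) = 2(0.68)/(1 + 0.68) = 1.360/1.68 = 0.8095 → 0.81
Weight the observed score by reliability and the mean by (1 − reliability): T̂ = 0.81·6 + 0.19·22.7 = 4.86 + 4.313 = 9.173.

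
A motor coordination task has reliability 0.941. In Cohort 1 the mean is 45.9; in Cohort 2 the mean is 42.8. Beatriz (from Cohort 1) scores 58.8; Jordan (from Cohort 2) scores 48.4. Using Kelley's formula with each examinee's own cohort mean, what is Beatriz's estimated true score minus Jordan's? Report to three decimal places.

T̂_Beatriz = 0.941(58.8) + 0.059(45.9) = 58.03890
T̂_Jordan = 0.941(48.4) + 0.059(42.8) = 48.06960
Difference = 58.03890 − 48.06960 = 9.96930

9.969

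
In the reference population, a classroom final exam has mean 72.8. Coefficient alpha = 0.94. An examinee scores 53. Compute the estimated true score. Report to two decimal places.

Regress the observed score toward the mean by the unreliability: T̂ = 0.94·53 + 0.06·72.8 = 49.82 + 4.368 = 54.188.

54.19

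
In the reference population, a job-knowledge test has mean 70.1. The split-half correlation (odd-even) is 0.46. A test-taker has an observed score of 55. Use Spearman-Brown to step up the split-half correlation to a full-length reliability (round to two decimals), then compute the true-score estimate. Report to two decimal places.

Spearman-Brown: ρ = 2r/(1 + r) = 2(0.46)/(1 + 0.46) = 0.920/1.46 = 0.6301 → 0.63
T̂ = ρX + (1 − ρ)μ
  = 0.63 × 55 + 0.37 × 70.1
  = 34.65 + 25.937
  = 60.587
  ≈ 60.59

60.59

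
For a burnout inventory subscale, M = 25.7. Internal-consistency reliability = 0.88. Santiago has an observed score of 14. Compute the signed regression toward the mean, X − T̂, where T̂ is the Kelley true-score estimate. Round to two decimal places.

T̂ = ρX + (1 − ρ)μ
  = 0.88 × 14 + 0.12 × 25.7
  = 12.32 + 3.084
  = 15.4040
  ≈ 15.404
X − T̂ = 14 − 15.404 = -1.404 → -1.40

-1.40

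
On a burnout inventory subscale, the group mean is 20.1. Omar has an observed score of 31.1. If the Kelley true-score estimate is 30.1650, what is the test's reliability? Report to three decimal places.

T̂ = ρX + (1 − ρ)μ  ⇒  T̂ − μ = ρ(X − μ)
ρ = (T̂ − μ)/(X − μ) = (30.1650 − 20.1) / (31.1 − 20.1) = 10.0650 / 11.0 = 0.91500

0.915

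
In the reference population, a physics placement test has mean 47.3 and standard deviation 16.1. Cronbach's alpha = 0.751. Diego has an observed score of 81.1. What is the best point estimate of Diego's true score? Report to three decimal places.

T̂ = 0.751(81.1) + 0.249(47.3) = 60.9061 + 11.7777 = 72.6838 → 72.684

72.684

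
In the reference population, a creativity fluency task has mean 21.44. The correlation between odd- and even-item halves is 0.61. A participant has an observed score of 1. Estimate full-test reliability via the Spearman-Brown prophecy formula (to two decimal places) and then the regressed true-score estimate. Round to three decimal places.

5.906

Spearman-Brown: ρ = 2r/(1 + r) = 2(0.61)/(1 + 0.61) = 1.220/1.61 = 0.7578 → 0.76
T̂ = 0.76(1) + 0.24(21.44) = 0.76 + 5.1456 = 5.9056 → 5.906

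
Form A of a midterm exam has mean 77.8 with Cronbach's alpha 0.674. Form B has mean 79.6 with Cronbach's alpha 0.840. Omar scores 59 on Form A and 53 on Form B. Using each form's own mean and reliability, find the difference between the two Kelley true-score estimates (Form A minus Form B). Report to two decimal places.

7.87

T̂_A = 0.674(59) + 0.326(77.8) = 65.1288
T̂_B = 0.840(53) + 0.160(79.6) = 57.2560
T̂_A − T̂_B = 7.8728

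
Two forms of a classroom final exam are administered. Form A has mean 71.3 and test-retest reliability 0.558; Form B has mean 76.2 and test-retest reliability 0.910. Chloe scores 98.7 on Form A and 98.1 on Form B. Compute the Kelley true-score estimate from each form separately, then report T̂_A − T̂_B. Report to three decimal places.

-9.540

T̂_A = 0.558(98.7) + 0.442(71.3) = 86.58920
T̂_B = 0.910(98.1) + 0.090(76.2) = 96.12900
T̂_A − T̂_B = -9.53980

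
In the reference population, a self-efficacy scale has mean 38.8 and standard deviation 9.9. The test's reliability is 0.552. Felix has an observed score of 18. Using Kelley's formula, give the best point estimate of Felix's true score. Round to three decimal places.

27.318

T̂ = 0.552(18) + 0.448(38.8) = 9.936 + 17.3824 = 27.3184 → 27.318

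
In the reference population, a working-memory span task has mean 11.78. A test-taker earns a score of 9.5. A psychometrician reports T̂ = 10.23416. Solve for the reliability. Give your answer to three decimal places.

0.678

T̂ = ρX + (1 − ρ)μ  ⇒  T̂ − μ = ρ(X − μ)
ρ = (T̂ − μ)/(X − μ) = (10.23416 − 11.78) / (9.5 − 11.78) = -1.54584 / -2.28 = 0.67800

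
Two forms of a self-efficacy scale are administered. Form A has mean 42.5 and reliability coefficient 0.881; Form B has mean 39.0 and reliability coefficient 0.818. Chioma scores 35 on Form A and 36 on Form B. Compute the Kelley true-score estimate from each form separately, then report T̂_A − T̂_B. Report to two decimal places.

T̂_A = 0.881(35) + 0.119(42.5) = 35.8925
T̂_B = 0.818(36) + 0.182(39.0) = 36.5460
T̂_A − T̂_B = -0.6535

-0.65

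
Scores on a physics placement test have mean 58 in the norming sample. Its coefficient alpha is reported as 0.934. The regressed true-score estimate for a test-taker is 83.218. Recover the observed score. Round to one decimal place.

85.0

T̂ = ρX + (1 − ρ)μ  ⇒  X = (T̂ − (1 − ρ)μ) / ρ
X = (83.218 − 0.066 × 58) / 0.934 = (83.218 − 3.828) / 0.934 = 79.390 / 0.934 = 85.000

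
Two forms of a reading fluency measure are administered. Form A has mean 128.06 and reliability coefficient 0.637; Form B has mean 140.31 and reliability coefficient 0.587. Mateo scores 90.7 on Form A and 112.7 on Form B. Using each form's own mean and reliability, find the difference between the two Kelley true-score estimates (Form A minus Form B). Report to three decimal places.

T̂_A = 0.637(90.7) + 0.363(128.06) = 104.26168
T̂_B = 0.587(112.7) + 0.413(140.31) = 124.10293
T̂_A − T̂_B = -19.84125

-19.841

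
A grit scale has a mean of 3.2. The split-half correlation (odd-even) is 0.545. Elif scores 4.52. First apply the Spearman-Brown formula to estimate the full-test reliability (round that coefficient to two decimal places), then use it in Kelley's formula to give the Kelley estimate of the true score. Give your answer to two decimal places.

Spearman-Brown: ρ = 2r/(1 + r) = 2(0.545)/(1 + 0.545) = 1.0900/1.545 = 0.7055 → 0.71
Kelley's formula gives T̂ = 0.71·4.52 + 0.29·3.2 = 3.2092 + 0.928 = 4.137.

4.14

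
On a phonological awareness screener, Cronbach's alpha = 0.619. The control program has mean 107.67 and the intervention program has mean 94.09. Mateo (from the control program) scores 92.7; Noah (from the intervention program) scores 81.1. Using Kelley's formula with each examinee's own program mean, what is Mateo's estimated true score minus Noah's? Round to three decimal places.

12.354

T̂_Mateo = 0.619(92.7) + 0.381(107.67) = 98.40357
T̂_Noah = 0.619(81.1) + 0.381(94.09) = 86.04919
Difference = 98.40357 − 86.04919 = 12.35438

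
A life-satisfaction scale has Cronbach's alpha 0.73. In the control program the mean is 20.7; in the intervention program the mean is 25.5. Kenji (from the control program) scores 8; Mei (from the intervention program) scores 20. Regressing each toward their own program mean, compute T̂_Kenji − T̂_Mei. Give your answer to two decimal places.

-10.06

T̂_Kenji = 0.73(8) + 0.27(20.7) = 11.4290
T̂_Mei = 0.73(20) + 0.27(25.5) = 21.4850
Difference = 11.4290 − 21.4850 = -10.0560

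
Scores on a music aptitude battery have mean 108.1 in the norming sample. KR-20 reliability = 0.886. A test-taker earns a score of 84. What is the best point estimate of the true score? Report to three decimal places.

Regress the observed score toward the mean by the unreliability: T̂ = 0.886·84 + 0.114·108.1 = 74.424 + 12.3234 = 86.7474.

86.747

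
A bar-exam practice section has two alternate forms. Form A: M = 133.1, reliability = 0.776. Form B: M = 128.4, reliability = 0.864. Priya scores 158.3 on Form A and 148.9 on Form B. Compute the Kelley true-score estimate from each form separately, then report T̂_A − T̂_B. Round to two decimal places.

T̂_A = 0.776(158.3) + 0.224(133.1) = 152.6552
T̂_B = 0.864(148.9) + 0.136(128.4) = 146.1120
T̂_A − T̂_B = 6.5432

6.54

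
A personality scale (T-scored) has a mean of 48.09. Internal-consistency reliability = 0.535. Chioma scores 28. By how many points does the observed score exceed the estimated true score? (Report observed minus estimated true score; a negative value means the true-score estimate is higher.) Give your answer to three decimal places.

-9.342

T̂ = ρX + (1 − ρ)μ
  = 0.535 × 28 + 0.465 × 48.09
  = 14.980 + 22.36185
  = 37.34185
  ≈ 37.3419
X − T̂ = 28 − 37.3419 = -9.3419 → -9.342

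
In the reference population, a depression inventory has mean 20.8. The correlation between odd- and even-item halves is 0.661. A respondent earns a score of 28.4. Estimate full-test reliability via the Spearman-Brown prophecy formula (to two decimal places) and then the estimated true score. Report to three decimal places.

Spearman-Brown: ρ = 2r/(1 + r) = 2(0.661)/(1 + 0.661) = 1.3220/1.661 = 0.7959 → 0.80
T̂ = ρX + (1 − ρ)μ
  = 0.80 × 28.4 + 0.20 × 20.8
  = 22.720 + 4.160
  = 26.8800
  ≈ 26.880

26.880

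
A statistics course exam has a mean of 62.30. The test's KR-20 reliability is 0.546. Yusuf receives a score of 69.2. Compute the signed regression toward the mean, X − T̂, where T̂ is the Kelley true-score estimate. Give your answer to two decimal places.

3.13

T̂ = 0.546(69.2) + 0.454(62.30) = 37.7832 + 28.28420 = 66.0674 → 66.067
X − T̂ = 69.2 − 66.067 = 3.133 → 3.13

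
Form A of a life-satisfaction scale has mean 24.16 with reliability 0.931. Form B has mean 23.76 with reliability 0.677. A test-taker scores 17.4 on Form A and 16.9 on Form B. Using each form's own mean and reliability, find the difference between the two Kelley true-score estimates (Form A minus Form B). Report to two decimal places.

-1.25

T̂_A = 0.931(17.4) + 0.069(24.16) = 17.8664
T̂_B = 0.677(16.9) + 0.323(23.76) = 19.1158
T̂_A − T̂_B = -1.2493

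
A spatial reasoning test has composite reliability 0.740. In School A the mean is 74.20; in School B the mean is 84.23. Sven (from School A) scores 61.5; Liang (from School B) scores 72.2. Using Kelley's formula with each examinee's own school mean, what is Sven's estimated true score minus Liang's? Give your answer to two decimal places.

-10.53

T̂_Sven = 0.740(61.5) + 0.260(74.20) = 64.8020
T̂_Liang = 0.740(72.2) + 0.260(84.23) = 75.3278
Difference = 64.8020 − 75.3278 = -10.5258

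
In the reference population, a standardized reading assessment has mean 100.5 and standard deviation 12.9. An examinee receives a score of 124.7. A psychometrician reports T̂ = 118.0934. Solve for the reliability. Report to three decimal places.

T̂ = ρX + (1 − ρ)μ  ⇒  T̂ − μ = ρ(X − μ)
ρ = (T̂ − μ)/(X − μ) = (118.0934 − 100.5) / (124.7 − 100.5) = 17.5934 / 24.2 = 0.72700

0.727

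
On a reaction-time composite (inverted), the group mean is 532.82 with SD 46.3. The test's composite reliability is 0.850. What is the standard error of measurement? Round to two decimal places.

SEM = SD · √(1 − ρ) = 46.3 × √0.150 = 46.3 × 0.3873 = 17.932

17.93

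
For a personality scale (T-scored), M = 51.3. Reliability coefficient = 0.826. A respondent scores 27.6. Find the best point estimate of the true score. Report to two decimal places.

31.72

T̂ = 0.826(27.6) + 0.174(51.3) = 22.7976 + 8.9262 = 31.724 → 31.72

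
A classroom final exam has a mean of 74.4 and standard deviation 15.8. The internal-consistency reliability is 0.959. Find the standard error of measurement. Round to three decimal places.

SEM = SD · √(1 − ρ) = 15.8 × √0.041 = 15.8 × 0.2025 = 3.1993

3.199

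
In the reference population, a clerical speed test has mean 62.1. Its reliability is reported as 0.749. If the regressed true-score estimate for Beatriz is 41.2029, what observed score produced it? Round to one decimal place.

34.2

T̂ = ρX + (1 − ρ)μ  ⇒  X = (T̂ − (1 − ρ)μ) / ρ
X = (41.2029 − 0.251 × 62.1) / 0.749 = (41.2029 − 15.5871) / 0.749 = 25.6158 / 0.749 = 34.200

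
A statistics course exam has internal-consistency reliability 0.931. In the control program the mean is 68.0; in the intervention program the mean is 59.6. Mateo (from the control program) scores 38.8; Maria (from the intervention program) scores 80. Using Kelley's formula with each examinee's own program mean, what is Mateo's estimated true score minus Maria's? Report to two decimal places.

-37.78

T̂_Mateo = 0.931(38.8) + 0.069(68.0) = 40.8148
T̂_Maria = 0.931(80) + 0.069(59.6) = 78.5924
Difference = 40.8148 − 78.5924 = -37.7776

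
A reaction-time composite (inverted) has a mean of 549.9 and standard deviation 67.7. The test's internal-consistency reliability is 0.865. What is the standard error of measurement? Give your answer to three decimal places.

24.875

SEM = SD · √(1 − ρ) = 67.7 × √0.135 = 67.7 × 0.3674 = 24.8746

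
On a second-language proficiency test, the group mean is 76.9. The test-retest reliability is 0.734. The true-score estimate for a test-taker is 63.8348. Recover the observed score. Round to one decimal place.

59.1

T̂ = ρX + (1 − ρ)μ  ⇒  X = (T̂ − (1 − ρ)μ) / ρ
X = (63.8348 − 0.266 × 76.9) / 0.734 = (63.8348 − 20.4554) / 0.734 = 43.3794 / 0.734 = 59.100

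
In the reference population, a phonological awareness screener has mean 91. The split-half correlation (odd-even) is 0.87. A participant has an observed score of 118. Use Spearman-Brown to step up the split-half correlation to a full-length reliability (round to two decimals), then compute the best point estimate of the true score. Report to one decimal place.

Spearman-Brown: ρ = 2r/(1 + r) = 2(0.87)/(1 + 0.87) = 1.740/1.87 = 0.9305 → 0.93
T̂ = ρX + (1 − ρ)μ
  = 0.93 × 118 + 0.07 × 91
  = 109.74 + 6.37
  = 116.11
  ≈ 116.1

116.1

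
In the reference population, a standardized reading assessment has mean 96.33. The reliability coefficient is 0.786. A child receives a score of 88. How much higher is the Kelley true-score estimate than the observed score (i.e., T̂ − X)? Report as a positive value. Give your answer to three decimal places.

T̂ = 0.786(88) + 0.214(96.33) = 69.168 + 20.61462 = 89.78262 → 89.7826
T̂ − X = 89.7826 − 88 = 1.7826 → 1.783

1.783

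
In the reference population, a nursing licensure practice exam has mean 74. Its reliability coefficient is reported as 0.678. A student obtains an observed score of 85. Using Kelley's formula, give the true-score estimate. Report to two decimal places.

T̂ = 0.678(85) + 0.322(74) = 57.630 + 23.828 = 81.458 → 81.46

81.46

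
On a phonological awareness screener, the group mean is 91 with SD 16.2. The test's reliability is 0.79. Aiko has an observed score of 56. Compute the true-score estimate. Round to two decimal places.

63.35

Regress the observed score toward the mean by the unreliability: T̂ = 0.79·56 + 0.21·91 = 44.24 + 19.11 = 63.350.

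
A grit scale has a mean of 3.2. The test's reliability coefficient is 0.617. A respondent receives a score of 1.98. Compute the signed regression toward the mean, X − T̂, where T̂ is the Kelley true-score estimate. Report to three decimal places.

-0.467

T̂ = ρX + (1 − ρ)μ
  = 0.617 × 1.98 + 0.383 × 3.2
  = 1.22166 + 1.2256
  = 2.44726
  ≈ 2.4473
X − T̂ = 1.98 − 2.4473 = -0.4673 → -0.467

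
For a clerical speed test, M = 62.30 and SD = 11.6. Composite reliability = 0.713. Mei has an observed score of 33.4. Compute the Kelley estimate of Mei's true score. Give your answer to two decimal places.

41.69

Weight the observed score by reliability and the mean by (1 − reliability): T̂ = 0.713·33.4 + 0.287·62.30 = 23.8142 + 17.88010 = 41.694.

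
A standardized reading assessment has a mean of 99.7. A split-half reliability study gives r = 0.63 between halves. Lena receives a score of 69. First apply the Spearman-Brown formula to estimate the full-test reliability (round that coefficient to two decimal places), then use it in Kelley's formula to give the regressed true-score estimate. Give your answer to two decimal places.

76.06

Spearman-Brown: ρ = 2r/(1 + r) = 2(0.63)/(1 + 0.63) = 1.260/1.63 = 0.7730 → 0.77
Weight the observed score by reliability and the mean by (1 − reliability): T̂ = 0.77·69 + 0.23·99.7 = 53.13 + 22.931 = 76.061.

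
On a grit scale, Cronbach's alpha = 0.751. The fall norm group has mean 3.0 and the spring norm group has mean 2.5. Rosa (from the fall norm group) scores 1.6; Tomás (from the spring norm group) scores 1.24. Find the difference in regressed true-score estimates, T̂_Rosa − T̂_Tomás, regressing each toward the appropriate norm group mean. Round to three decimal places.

0.395

T̂_Rosa = 0.751(1.6) + 0.249(3.0) = 1.94860
T̂_Tomás = 0.751(1.24) + 0.249(2.5) = 1.55374
Difference = 1.94860 − 1.55374 = 0.39486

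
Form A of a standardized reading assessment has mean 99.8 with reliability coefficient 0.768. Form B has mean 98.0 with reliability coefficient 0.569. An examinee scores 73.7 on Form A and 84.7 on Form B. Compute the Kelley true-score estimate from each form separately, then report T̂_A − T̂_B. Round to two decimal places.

T̂_A = 0.768(73.7) + 0.232(99.8) = 79.7552
T̂_B = 0.569(84.7) + 0.431(98.0) = 90.4323
T̂_A − T̂_B = -10.6771

-10.68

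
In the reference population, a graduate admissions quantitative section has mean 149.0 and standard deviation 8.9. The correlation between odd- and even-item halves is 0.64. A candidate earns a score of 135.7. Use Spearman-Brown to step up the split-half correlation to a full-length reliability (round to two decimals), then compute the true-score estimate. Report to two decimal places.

Spearman-Brown: ρ = 2r/(1 + r) = 2(0.64)/(1 + 0.64) = 1.280/1.64 = 0.7805 → 0.78
T̂ = ρX + (1 − ρ)μ
  = 0.78 × 135.7 + 0.22 × 149.0
  = 105.846 + 32.780
  = 138.626
  ≈ 138.63

138.63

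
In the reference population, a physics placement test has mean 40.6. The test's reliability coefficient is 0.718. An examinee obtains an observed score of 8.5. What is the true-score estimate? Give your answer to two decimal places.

T̂ = ρX + (1 − ρ)μ
  = 0.718 × 8.5 + 0.282 × 40.6
  = 6.1030 + 11.4492
  = 17.552
  ≈ 17.55

17.55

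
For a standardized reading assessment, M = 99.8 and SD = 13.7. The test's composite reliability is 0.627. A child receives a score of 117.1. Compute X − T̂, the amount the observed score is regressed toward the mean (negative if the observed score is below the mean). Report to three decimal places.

T̂ = 0.627(117.1) + 0.373(99.8) = 73.4217 + 37.2254 = 110.64710 → 110.6471
X − T̂ = 117.1 − 110.6471 = 6.4529 → 6.453

6.453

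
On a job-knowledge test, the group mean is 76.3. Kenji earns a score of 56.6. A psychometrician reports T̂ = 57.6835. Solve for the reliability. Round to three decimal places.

T̂ = ρX + (1 − ρ)μ  ⇒  T̂ − μ = ρ(X − μ)
ρ = (T̂ − μ)/(X − μ) = (57.6835 − 76.3) / (56.6 − 76.3) = -18.6165 / -19.7 = 0.94500

0.945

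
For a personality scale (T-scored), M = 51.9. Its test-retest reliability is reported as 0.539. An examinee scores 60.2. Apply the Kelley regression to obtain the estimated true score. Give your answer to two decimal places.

T̂ = ρX + (1 − ρ)μ
  = 0.539 × 60.2 + 0.461 × 51.9
  = 32.4478 + 23.9259
  = 56.374
  ≈ 56.37

56.37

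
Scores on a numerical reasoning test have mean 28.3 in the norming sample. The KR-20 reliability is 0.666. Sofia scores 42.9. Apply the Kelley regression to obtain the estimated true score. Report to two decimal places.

38.02

T̂ = ρX + (1 − ρ)μ
  = 0.666 × 42.9 + 0.334 × 28.3
  = 28.5714 + 9.4522
  = 38.024
  ≈ 38.02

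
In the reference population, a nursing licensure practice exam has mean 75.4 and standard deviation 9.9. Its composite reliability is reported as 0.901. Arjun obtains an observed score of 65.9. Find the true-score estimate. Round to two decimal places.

T̂ = 0.901(65.9) + 0.099(75.4) = 59.3759 + 7.4646 = 66.841 → 66.84

66.84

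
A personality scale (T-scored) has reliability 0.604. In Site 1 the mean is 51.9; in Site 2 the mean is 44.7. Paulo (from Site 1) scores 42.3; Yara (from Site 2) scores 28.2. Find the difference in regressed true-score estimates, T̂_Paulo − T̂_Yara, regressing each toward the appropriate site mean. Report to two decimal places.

T̂_Paulo = 0.604(42.3) + 0.396(51.9) = 46.1016
T̂_Yara = 0.604(28.2) + 0.396(44.7) = 34.7340
Difference = 46.1016 − 34.7340 = 11.3676

11.37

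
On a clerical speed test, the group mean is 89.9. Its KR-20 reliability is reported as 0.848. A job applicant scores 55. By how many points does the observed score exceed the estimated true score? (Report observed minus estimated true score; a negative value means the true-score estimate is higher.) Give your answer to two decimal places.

-5.30

Weight the observed score by reliability and the mean by (1 − reliability): T̂ = 0.848·55 + 0.152·89.9 = 46.640 + 13.6648 = 60.3048.
X − T̂ = 55 − 60.305 = -5.305 → -5.30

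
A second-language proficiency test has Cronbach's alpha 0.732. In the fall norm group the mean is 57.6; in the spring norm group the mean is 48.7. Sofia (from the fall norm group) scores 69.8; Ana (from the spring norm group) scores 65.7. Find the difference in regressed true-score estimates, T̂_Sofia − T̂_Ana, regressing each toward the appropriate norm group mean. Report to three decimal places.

T̂_Sofia = 0.732(69.8) + 0.268(57.6) = 66.53040
T̂_Ana = 0.732(65.7) + 0.268(48.7) = 61.14400
Difference = 66.53040 − 61.14400 = 5.38640

5.386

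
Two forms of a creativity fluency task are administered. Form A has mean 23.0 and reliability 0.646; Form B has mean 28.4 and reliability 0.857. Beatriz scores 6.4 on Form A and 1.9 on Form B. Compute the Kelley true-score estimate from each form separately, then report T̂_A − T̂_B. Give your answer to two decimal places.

T̂_A = 0.646(6.4) + 0.354(23.0) = 12.2764
T̂_B = 0.857(1.9) + 0.143(28.4) = 5.6895
T̂_A − T̂_B = 6.5869

6.59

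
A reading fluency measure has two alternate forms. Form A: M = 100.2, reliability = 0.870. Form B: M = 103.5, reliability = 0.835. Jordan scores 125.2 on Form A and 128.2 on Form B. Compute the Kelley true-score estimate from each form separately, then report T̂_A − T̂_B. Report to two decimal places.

-2.17

T̂_A = 0.870(125.2) + 0.130(100.2) = 121.9500
T̂_B = 0.835(128.2) + 0.165(103.5) = 124.1245
T̂_A − T̂_B = -2.1745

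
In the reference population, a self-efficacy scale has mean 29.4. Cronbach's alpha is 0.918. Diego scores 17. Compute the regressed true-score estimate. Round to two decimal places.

18.02

T̂ = 0.918(17) + 0.082(29.4) = 15.606 + 2.4108 = 18.017 → 18.02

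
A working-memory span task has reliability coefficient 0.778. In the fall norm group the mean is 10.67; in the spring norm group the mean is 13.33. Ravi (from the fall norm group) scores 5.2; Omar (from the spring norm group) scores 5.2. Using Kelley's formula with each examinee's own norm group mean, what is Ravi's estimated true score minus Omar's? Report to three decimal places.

-0.591

T̂_Ravi = 0.778(5.2) + 0.222(10.67) = 6.41434
T̂_Omar = 0.778(5.2) + 0.222(13.33) = 7.00486
Difference = 6.41434 − 7.00486 = -0.59052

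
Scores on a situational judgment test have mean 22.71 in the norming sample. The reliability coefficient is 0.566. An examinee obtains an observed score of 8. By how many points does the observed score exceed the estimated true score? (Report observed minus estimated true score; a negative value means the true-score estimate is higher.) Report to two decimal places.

T̂ = ρX + (1 − ρ)μ
  = 0.566 × 8 + 0.434 × 22.71
  = 4.528 + 9.85614
  = 14.3841
  ≈ 14.384
X − T̂ = 8 − 14.384 = -6.384 → -6.38

-6.38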